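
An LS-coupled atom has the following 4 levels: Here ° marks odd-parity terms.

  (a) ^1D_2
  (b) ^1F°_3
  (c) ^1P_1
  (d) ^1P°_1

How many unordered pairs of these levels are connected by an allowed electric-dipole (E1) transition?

(a)–(b): allowed.
(a)–(c): forbidden (parity).
(a)–(d): allowed.
(b)–(c): forbidden (ΔL, ΔJ).
(b)–(d): forbidden (parity, ΔL, ΔJ).
(c)–(d): allowed.
Allowed pairs: 3 of 6.

3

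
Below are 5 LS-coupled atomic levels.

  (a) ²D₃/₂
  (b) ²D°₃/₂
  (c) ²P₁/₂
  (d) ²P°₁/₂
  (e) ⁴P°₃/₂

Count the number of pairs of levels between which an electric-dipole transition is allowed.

4

(a)–(b): allowed.
(a)–(c): forbidden (parity).
(a)–(d): allowed.
(a)–(e): forbidden (ΔS).
(b)–(c): allowed.
(b)–(d): forbidden (parity).
(b)–(e): forbidden (parity, ΔS).
(c)–(d): allowed.
(c)–(e): forbidden (ΔS).
(d)–(e): forbidden (parity, ΔS).
Allowed pairs: 4 of 10.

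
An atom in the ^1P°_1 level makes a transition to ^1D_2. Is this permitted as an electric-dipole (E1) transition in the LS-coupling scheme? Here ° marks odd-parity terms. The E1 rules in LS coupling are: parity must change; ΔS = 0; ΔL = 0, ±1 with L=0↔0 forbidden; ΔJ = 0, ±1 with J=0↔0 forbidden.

Reading off the term symbols: S 0→0, L 1→2, J 1→2, parity odd→even.
Parity must change: odd → even — ✓.
ΔS = 0: S: 0 → 0 — ✓.
ΔL = 0, ±1 (not L=0↔0): L: 1 → 2, ΔL = +1 — ✓.
ΔJ = 0, ±1 (not J=0↔0): J: 1 → 2, ΔJ = +1 — ✓.
All four E1 rules are satisfied.

allowed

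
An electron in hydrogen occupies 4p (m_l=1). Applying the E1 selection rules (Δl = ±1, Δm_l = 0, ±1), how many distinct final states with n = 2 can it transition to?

E1 requires Δl = ±1, so l_f ∈ {0, 2}; with 0 ≤ l_f ≤ n_f−1 = 1, the allowed l_f values are {0}.
For l_f = 0: m_f ∈ {m_i−1, m_i, m_i+1} ∩ [−0, 0] = {0} → 1 state.
Total: 1.

1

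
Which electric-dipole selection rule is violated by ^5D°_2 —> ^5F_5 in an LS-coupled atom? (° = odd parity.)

the ΔJ = 0, ±1 rule

Parity must change: odd → even — satisfied.
ΔJ = 0, ±1 (not J=0↔0): J: 2 → 5, ΔJ = +3 — violated.
ΔL = 0, ±1 (not L=0↔0): L: 2 → 3, ΔL = +1 — satisfied.
ΔS = 0: S: 2 → 2 — satisfied.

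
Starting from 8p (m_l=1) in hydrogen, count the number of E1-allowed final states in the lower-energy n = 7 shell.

4

E1 requires Δl = ±1, so l_f ∈ {0, 2}; with 0 ≤ l_f ≤ n_f−1 = 6, the allowed l_f values are {0, 2}.
For l_f = 0: m_f ∈ {m_i−1, m_i, m_i+1} ∩ [−0, 0] = {0} → 1 state.
For l_f = 2: m_f ∈ {m_i−1, m_i, m_i+1} ∩ [−2, 2] = {0, 1, 2} → 3 states.
Total: 4.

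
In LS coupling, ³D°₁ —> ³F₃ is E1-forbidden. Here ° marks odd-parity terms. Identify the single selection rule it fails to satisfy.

ΔL = 0, ±1 (not L=0↔0): L: 2 → 3, ΔL = +1 — satisfied.
ΔS = 0: S: 1 → 1 — satisfied.
ΔJ = 0, ±1 (not J=0↔0): J: 1 → 3, ΔJ = +2 — violated.
Parity must change: odd → even — satisfied.

the ΔJ = 0, ±1 rule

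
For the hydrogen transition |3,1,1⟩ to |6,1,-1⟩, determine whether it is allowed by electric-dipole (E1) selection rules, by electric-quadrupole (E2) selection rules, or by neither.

Δl = 1 − 1 = +0; l_i + l_f = 2.
Δm_l = -2.
E1 (Δl = ±1, |Δm_l| ≤ 1): not satisfied.
E2 (Δl = 0,±2, l_i+l_f ≥ 2, |Δm_l| ≤ 2): satisfied.

E2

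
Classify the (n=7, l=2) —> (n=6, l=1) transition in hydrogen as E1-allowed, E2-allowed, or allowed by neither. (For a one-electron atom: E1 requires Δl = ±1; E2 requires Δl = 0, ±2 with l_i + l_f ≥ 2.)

E1

Δl = 1 − 2 = -1; l_i + l_f = 3.
E1 (Δl = ±1): satisfied.
E2 (Δl = 0,±2, l_i+l_f ≥ 2): not satisfied.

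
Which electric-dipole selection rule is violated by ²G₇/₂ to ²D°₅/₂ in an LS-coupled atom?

the ΔL = 0, ±1 rule

Initial level: S=1/2, L=4, J=7/2, parity even. Final level: S=1/2, L=2, J=5/2, parity odd.
Parity must change: even → odd — satisfied.
ΔS = 0: S: 1/2 → 1/2 — satisfied.
ΔL = 0, ±1 (not L=0↔0): L: 4 → 2, ΔL = -2 — violated.
ΔJ = 0, ±1 (not J=0↔0): J: 7/2 → 5/2, ΔJ = -1 — satisfied.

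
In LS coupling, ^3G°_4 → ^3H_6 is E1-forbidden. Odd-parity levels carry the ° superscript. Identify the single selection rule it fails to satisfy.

the ΔJ = 0, ±1 rule

Parity must change: odd → even — passes.
ΔS = 0: S: 1 → 1 — passes.
ΔL = 0, ±1 (not L=0↔0): L: 4 → 5, ΔL = +1 — passes.
ΔJ = 0, ±1 (not J=0↔0): J: 4 → 6, ΔJ = +2 — fails.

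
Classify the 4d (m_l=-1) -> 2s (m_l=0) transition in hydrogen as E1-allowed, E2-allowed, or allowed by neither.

Δl = 0 − 2 = -2; l_i + l_f = 2.
Δm_l = +1.
E1 (Δl = ±1, |Δm_l| ≤ 1): not satisfied.
E2 (Δl = 0,±2, l_i+l_f ≥ 2, |Δm_l| ≤ 2): satisfied.

E2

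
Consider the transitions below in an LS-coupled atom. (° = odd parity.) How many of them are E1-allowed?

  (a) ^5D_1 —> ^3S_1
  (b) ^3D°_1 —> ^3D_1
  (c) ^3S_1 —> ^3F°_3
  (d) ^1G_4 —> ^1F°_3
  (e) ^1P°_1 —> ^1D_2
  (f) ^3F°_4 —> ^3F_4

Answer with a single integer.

(a) forbidden (parity, ΔS, ΔL fail)
(b) allowed
(c) forbidden (ΔL, ΔJ fail)
(d) allowed
(e) allowed
(f) allowed
Total allowed: 4 of 6.

4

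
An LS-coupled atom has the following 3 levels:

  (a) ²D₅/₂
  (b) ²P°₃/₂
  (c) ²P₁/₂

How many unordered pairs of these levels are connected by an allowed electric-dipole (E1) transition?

(a)–(b): allowed.
(a)–(c): forbidden (parity, ΔJ).
(b)–(c): allowed.
Allowed pairs: 2 of 3.

2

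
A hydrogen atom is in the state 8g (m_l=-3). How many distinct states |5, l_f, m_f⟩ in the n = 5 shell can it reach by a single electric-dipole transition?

2

E1 requires Δl = ±1, so l_f ∈ {3, 5}; with 0 ≤ l_f ≤ n_f−1 = 4, the allowed l_f values are {3}.
For l_f = 3: m_f ∈ {m_i−1, m_i, m_i+1} ∩ [−3, 3] = {-3, -2} → 2 states.
Total: 2.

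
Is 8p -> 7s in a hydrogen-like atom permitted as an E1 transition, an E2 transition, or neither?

E1

Δl = 0 − 1 = -1; l_i + l_f = 1.
E1 (Δl = ±1): satisfied.
E2 (Δl = 0,±2, l_i+l_f ≥ 2): not satisfied.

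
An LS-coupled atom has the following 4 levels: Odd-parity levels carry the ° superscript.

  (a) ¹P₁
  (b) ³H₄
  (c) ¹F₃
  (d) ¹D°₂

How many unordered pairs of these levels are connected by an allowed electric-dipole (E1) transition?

(a)–(b): forbidden (parity, ΔS, ΔL, ΔJ).
(a)–(c): forbidden (parity, ΔL, ΔJ).
(a)–(d): allowed.
(b)–(c): forbidden (parity, ΔS, ΔL).
(b)–(d): forbidden (ΔS, ΔL, ΔJ).
(c)–(d): allowed.
Allowed pairs: 2 of 6.

2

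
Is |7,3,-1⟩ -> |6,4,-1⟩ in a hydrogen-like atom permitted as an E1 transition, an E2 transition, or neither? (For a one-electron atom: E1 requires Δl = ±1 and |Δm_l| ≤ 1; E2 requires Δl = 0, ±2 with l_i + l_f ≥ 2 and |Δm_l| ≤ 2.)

Δl = 4 − 3 = +1; l_i + l_f = 7.
Δm_l = +0.
E1 (Δl = ±1, |Δm_l| ≤ 1): satisfied.
E2 (Δl = 0,±2, l_i+l_f ≥ 2, |Δm_l| ≤ 2): not satisfied.

E1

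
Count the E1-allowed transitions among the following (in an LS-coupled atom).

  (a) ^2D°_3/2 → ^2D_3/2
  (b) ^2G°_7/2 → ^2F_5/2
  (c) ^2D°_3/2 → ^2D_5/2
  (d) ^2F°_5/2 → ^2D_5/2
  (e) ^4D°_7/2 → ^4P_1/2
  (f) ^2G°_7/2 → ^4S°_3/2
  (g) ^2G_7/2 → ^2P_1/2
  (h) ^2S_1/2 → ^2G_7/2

(a) allowed
(b) allowed
(c) allowed
(d) allowed
(e) forbidden (ΔJ fails)
(f) forbidden (parity, ΔS, ΔL, ΔJ fail)
(g) forbidden (parity, ΔL, ΔJ fail)
(h) forbidden (parity, ΔL, ΔJ fail)
Total allowed: 4 of 8.

4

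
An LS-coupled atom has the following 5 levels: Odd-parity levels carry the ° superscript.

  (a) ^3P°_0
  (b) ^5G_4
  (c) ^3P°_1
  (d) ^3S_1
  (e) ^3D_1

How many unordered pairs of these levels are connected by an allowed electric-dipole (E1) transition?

(a)–(b): forbidden (ΔS, ΔL, ΔJ).
(a)–(c): forbidden (parity).
(a)–(d): allowed.
(a)–(e): allowed.
(b)–(c): forbidden (ΔS, ΔL, ΔJ).
(b)–(d): forbidden (parity, ΔS, ΔL, ΔJ).
(b)–(e): forbidden (parity, ΔS, ΔL, ΔJ).
(c)–(d): allowed.
(c)–(e): allowed.
(d)–(e): forbidden (parity, ΔL).
Allowed pairs: 4 of 10.

4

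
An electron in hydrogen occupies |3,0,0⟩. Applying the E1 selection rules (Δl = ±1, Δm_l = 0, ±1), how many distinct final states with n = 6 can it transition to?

E1 requires Δl = ±1, so l_f ∈ {-1, 1}; with 0 ≤ l_f ≤ n_f−1 = 5, the allowed l_f values are {1}.
For l_f = 1: m_f ∈ {m_i−1, m_i, m_i+1} ∩ [−1, 1] = {-1, 0, 1} → 3 states.
Total: 3.

3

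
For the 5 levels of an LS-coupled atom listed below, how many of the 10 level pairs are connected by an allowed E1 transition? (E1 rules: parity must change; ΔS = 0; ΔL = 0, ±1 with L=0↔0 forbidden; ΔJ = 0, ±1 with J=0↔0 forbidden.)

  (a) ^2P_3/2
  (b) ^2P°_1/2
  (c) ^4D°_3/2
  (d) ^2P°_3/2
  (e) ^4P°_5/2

2

(a)–(b): allowed.
(a)–(c): forbidden (ΔS).
(a)–(d): allowed.
(a)–(e): forbidden (ΔS).
(b)–(c): forbidden (parity, ΔS).
(b)–(d): forbidden (parity).
(b)–(e): forbidden (parity, ΔS, ΔJ).
(c)–(d): forbidden (parity, ΔS).
(c)–(e): forbidden (parity).
(d)–(e): forbidden (parity, ΔS).
Allowed pairs: 2 of 10.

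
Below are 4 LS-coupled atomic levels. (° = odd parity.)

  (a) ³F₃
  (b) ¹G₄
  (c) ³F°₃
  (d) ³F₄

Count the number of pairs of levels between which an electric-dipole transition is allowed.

(a)–(b): forbidden (parity, ΔS).
(a)–(c): allowed.
(a)–(d): forbidden (parity).
(b)–(c): forbidden (ΔS).
(b)–(d): forbidden (parity, ΔS).
(c)–(d): allowed.
Allowed pairs: 2 of 6.

2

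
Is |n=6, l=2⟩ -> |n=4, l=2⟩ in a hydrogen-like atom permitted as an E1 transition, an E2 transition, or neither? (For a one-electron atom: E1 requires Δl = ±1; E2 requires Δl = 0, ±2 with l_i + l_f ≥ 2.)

E2

Δl = 2 − 2 = +0; l_i + l_f = 4.
E1 (Δl = ±1): not satisfied.
E2 (Δl = 0,±2, l_i+l_f ≥ 2): satisfied.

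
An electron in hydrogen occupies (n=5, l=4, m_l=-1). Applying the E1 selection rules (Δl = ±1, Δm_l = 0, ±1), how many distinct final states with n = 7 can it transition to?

6

E1 requires Δl = ±1, so l_f ∈ {3, 5}; with 0 ≤ l_f ≤ n_f−1 = 6, the allowed l_f values are {3, 5}.
For l_f = 3: m_f ∈ {m_i−1, m_i, m_i+1} ∩ [−3, 3] = {-2, -1, 0} → 3 states.
For l_f = 5: m_f ∈ {m_i−1, m_i, m_i+1} ∩ [−5, 5] = {-2, -1, 0} → 3 states.
Total: 6.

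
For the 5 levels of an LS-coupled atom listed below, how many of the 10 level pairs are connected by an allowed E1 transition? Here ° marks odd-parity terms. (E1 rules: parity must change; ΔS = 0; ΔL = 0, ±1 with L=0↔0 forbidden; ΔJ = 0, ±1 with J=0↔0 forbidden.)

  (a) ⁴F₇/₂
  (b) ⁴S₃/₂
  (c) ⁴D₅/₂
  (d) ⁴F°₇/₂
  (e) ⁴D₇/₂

3

(a)–(b): forbidden (parity, ΔL, ΔJ).
(a)–(c): forbidden (parity).
(a)–(d): allowed.
(a)–(e): forbidden (parity).
(b)–(c): forbidden (parity, ΔL).
(b)–(d): forbidden (ΔL, ΔJ).
(b)–(e): forbidden (parity, ΔL, ΔJ).
(c)–(d): allowed.
(c)–(e): forbidden (parity).
(d)–(e): allowed.
Allowed pairs: 3 of 10.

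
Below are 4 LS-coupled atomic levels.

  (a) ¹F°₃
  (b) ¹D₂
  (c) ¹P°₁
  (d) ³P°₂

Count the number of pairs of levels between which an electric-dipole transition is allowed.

(a)–(b): allowed.
(a)–(c): forbidden (parity, ΔL, ΔJ).
(a)–(d): forbidden (parity, ΔS, ΔL).
(b)–(c): allowed.
(b)–(d): forbidden (ΔS).
(c)–(d): forbidden (parity, ΔS).
Allowed pairs: 2 of 6.

2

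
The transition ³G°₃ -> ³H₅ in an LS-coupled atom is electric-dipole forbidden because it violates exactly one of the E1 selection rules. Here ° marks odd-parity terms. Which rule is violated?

Reading off the term symbols: S 1→1, L 4→5, J 3→5, parity odd→even.
Parity must change: odd → even — ok.
ΔS = 0: S: 1 → 1 — ok.
ΔL = 0, ±1 (not L=0↔0): L: 4 → 5, ΔL = +1 — ok.
ΔJ = 0, ±1 (not J=0↔0): J: 3 → 5, ΔJ = +2 — fails.

the ΔJ = 0, ±1 rule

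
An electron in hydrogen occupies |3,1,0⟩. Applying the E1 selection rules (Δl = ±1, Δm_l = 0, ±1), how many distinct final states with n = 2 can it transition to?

1

E1 requires Δl = ±1, so l_f ∈ {0, 2}; with 0 ≤ l_f ≤ n_f−1 = 1, the allowed l_f values are {0}.
For l_f = 0: m_f ∈ {m_i−1, m_i, m_i+1} ∩ [−0, 0] = {0} → 1 state.
Total: 1.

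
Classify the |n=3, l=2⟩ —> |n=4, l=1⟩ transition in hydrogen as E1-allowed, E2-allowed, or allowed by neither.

Δl = 1 − 2 = -1; l_i + l_f = 3.
E1 (Δl = ±1): satisfied.
E2 (Δl = 0,±2, l_i+l_f ≥ 2): not satisfied.

E1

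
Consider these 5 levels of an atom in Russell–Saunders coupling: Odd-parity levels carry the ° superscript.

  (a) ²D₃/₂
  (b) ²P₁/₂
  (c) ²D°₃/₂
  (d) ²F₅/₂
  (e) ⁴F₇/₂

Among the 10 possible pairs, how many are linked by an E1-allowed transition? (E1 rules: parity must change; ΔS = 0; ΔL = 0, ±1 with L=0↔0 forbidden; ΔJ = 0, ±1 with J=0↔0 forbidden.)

3

(a)–(b): forbidden (parity).
(a)–(c): allowed.
(a)–(d): forbidden (parity).
(a)–(e): forbidden (parity, ΔS, ΔJ).
(b)–(c): allowed.
(b)–(d): forbidden (parity, ΔL, ΔJ).
(b)–(e): forbidden (parity, ΔS, ΔL, ΔJ).
(c)–(d): allowed.
(c)–(e): forbidden (ΔS, ΔJ).
(d)–(e): forbidden (parity, ΔS).
Allowed pairs: 3 of 10.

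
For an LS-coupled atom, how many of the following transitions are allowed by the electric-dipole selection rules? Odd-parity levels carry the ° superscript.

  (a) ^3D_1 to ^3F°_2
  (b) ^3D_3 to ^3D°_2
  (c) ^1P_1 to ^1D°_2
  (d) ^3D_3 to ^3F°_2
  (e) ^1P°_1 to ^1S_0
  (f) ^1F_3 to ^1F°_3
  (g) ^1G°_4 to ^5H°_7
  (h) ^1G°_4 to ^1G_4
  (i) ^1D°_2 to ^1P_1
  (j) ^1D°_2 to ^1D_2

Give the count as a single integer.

9

(a) allowed
(b) allowed
(c) allowed
(d) allowed
(e) allowed
(f) allowed
(g) forbidden (parity, ΔS, ΔJ fail)
(h) allowed
(i) allowed
(j) allowed
Total allowed: 9 of 10.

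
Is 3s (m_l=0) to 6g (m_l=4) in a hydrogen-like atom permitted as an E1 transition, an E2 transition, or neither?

Δl = 4 − 0 = +4; l_i + l_f = 4.
Δm_l = +4.
E1 (Δl = ±1, |Δm_l| ≤ 1): not satisfied.
E2 (Δl = 0,±2, l_i+l_f ≥ 2, |Δm_l| ≤ 2): not satisfied.

neither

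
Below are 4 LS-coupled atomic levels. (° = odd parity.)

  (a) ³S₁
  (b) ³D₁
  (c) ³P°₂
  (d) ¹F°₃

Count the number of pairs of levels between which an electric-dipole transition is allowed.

(a)–(b): forbidden (parity, ΔL).
(a)–(c): allowed.
(a)–(d): forbidden (ΔS, ΔL, ΔJ).
(b)–(c): allowed.
(b)–(d): forbidden (ΔS, ΔJ).
(c)–(d): forbidden (parity, ΔS, ΔL).
Allowed pairs: 2 of 6.

2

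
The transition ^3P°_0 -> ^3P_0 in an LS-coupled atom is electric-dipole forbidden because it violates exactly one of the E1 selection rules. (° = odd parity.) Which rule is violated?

the J=0 ↔ J=0 exclusion

Parity must change: odd → even — passes.
ΔS = 0: S: 1 → 1 — passes.
ΔL = 0, ±1 (not L=0↔0): L: 1 → 1, ΔL = +0 — passes.
ΔJ = 0, ±1 (not J=0↔0): J: 0 → 0, ΔJ = +0 — fails.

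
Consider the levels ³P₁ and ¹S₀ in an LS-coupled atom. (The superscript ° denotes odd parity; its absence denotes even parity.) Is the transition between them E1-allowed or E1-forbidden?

Parity must change: even → even — fails.
ΔS = 0: S: 1 → 0 — fails.
ΔL = 0, ±1 (not L=0↔0): L: 1 → 0, ΔL = -1 — passes.
ΔJ = 0, ±1 (not J=0↔0): J: 1 → 0, ΔJ = -1 — passes.
Rule(s) violated: parity, ΔS.

forbidden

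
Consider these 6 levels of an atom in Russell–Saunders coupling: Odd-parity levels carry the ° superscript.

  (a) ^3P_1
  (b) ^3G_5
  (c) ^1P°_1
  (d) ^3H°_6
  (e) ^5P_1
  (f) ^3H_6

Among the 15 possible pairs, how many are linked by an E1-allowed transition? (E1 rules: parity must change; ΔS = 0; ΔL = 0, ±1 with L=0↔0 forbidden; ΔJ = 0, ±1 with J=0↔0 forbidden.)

(a)–(b): forbidden (parity, ΔL, ΔJ).
(a)–(c): forbidden (ΔS).
(a)–(d): forbidden (ΔL, ΔJ).
(a)–(e): forbidden (parity, ΔS).
(a)–(f): forbidden (parity, ΔL, ΔJ).
(b)–(c): forbidden (ΔS, ΔL, ΔJ).
(b)–(d): allowed.
(b)–(e): forbidden (parity, ΔS, ΔL, ΔJ).
(b)–(f): forbidden (parity).
(c)–(d): forbidden (parity, ΔS, ΔL, ΔJ).
(c)–(e): forbidden (ΔS).
(c)–(f): forbidden (ΔS, ΔL, ΔJ).
(d)–(e): forbidden (ΔS, ΔL, ΔJ).
(d)–(f): allowed.
(e)–(f): forbidden (parity, ΔS, ΔL, ΔJ).
Allowed pairs: 2 of 15.

2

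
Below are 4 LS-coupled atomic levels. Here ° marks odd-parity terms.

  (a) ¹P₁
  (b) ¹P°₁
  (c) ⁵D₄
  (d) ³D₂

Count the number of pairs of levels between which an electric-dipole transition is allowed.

(a)–(b): allowed.
(a)–(c): forbidden (parity, ΔS, ΔJ).
(a)–(d): forbidden (parity, ΔS).
(b)–(c): forbidden (ΔS, ΔJ).
(b)–(d): forbidden (ΔS).
(c)–(d): forbidden (parity, ΔS, ΔJ).
Allowed pairs: 1 of 6.

1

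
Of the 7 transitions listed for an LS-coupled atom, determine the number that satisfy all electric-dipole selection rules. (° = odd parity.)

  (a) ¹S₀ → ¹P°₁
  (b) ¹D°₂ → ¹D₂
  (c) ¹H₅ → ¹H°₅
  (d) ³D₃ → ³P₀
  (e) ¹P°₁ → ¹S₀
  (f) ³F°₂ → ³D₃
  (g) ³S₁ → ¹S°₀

(a) allowed
(b) allowed
(c) allowed
(d) forbidden (parity, ΔJ fail)
(e) allowed
(f) allowed
(g) forbidden (ΔS, ΔL fail)
Total allowed: 5 of 7.

5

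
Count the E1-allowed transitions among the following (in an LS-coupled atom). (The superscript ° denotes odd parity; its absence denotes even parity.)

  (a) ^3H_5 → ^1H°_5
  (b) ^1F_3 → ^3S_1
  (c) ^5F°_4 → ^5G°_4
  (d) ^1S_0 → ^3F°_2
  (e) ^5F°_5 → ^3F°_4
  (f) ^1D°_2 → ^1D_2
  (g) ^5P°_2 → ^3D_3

(a) forbidden (ΔS fails)
(b) forbidden (parity, ΔS, ΔL, ΔJ fail)
(c) forbidden (parity fails)
(d) forbidden (ΔS, ΔL, ΔJ fail)
(e) forbidden (parity, ΔS fail)
(f) allowed
(g) forbidden (ΔS fails)
Total allowed: 1 of 7.

1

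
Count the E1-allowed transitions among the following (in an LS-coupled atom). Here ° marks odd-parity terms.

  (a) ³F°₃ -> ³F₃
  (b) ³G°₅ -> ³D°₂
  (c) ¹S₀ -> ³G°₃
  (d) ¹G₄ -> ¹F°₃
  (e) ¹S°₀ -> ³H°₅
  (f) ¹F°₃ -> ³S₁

(a) allowed
(b) forbidden (parity, ΔL, ΔJ fail)
(c) forbidden (ΔS, ΔL, ΔJ fail)
(d) allowed
(e) forbidden (parity, ΔS, ΔL, ΔJ fail)
(f) forbidden (ΔS, ΔL, ΔJ fail)
Total allowed: 2 of 6.

2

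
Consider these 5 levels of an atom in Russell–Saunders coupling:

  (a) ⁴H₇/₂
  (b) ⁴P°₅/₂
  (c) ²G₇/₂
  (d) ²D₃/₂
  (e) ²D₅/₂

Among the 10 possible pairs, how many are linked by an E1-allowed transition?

(a)–(b): forbidden (ΔL).
(a)–(c): forbidden (parity, ΔS).
(a)–(d): forbidden (parity, ΔS, ΔL, ΔJ).
(a)–(e): forbidden (parity, ΔS, ΔL).
(b)–(c): forbidden (ΔS, ΔL).
(b)–(d): forbidden (ΔS).
(b)–(e): forbidden (ΔS).
(c)–(d): forbidden (parity, ΔL, ΔJ).
(c)–(e): forbidden (parity, ΔL).
(d)–(e): forbidden (parity).
Allowed pairs: 0 of 10.

0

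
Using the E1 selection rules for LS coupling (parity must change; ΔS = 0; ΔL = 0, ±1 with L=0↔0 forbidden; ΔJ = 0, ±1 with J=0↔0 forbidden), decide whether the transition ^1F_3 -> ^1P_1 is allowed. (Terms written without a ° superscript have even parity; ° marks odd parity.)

Parity must change: even → even — fails.
ΔS = 0: S: 0 → 0 — ok.
ΔL = 0, ±1 (not L=0↔0): L: 3 → 1, ΔL = -2 — fails.
ΔJ = 0, ±1 (not J=0↔0): J: 3 → 1, ΔJ = -2 — fails.
Rule(s) violated: parity, ΔL, ΔJ.

forbidden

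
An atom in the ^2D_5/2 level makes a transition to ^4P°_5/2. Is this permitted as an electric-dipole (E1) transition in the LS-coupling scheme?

forbidden

Parity must change: even → odd — ok.
ΔS = 0: S: 1/2 → 3/2 — fails.
ΔL = 0, ±1 (not L=0↔0): L: 2 → 1, ΔL = -1 — ok.
ΔJ = 0, ±1 (not J=0↔0): J: 5/2 → 5/2, ΔJ = +0 — ok.
Rule(s) violated: ΔS.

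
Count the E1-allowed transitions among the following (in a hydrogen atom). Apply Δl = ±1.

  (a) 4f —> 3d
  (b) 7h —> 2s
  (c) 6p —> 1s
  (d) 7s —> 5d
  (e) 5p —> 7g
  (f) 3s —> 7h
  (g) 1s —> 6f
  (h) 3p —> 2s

3

(a) allowed
(b) forbidden — Δl = -5 (E1 requires Δl = ±1)
(c) allowed
(d) forbidden — Δl = +2 (E1 requires Δl = ±1)
(e) forbidden — Δl = +3 (E1 requires Δl = ±1)
(f) forbidden — Δl = +5 (E1 requires Δl = ±1)
(g) forbidden — Δl = +3 (E1 requires Δl = ±1)
(h) allowed
Total allowed: 3 of 8.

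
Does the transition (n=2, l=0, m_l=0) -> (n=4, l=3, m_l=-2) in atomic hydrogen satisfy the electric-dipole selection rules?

forbidden

Δl = 3 − 0 = +3; the E1 rule Δl = ±1 is violated.
Δm_l = -2 − (0) = -2. E1 requires Δm_l = 0, ±1: violated.
The transition is electric-dipole forbidden.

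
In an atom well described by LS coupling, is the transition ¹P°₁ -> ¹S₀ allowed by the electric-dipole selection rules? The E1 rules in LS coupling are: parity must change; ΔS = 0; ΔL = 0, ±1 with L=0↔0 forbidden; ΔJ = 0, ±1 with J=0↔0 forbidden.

Reading off the term symbols: S 0→0, L 1→0, J 1→0, parity odd→even.
ΔJ = 0, ±1 (not J=0↔0): J: 1 → 0, ΔJ = -1 — ok.
ΔS = 0: S: 0 → 0 — ok.
ΔL = 0, ±1 (not L=0↔0): L: 1 → 0, ΔL = -1 — ok.
Parity must change: odd → even — ok.
All four E1 rules are satisfied.

allowed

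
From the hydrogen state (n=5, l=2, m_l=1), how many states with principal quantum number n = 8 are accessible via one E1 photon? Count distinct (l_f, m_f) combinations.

5

E1 requires Δl = ±1, so l_f ∈ {1, 3}; with 0 ≤ l_f ≤ n_f−1 = 7, the allowed l_f values are {1, 3}.
For l_f = 1: m_f ∈ {m_i−1, m_i, m_i+1} ∩ [−1, 1] = {0, 1} → 2 states.
For l_f = 3: m_f ∈ {m_i−1, m_i, m_i+1} ∩ [−3, 3] = {0, 1, 2} → 3 states.
Total: 5.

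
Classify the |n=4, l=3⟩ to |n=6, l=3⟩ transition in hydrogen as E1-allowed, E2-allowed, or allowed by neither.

Δl = 3 − 3 = +0; l_i + l_f = 6.
E1 (Δl = ±1): not satisfied.
E2 (Δl = 0,±2, l_i+l_f ≥ 2): satisfied.

E2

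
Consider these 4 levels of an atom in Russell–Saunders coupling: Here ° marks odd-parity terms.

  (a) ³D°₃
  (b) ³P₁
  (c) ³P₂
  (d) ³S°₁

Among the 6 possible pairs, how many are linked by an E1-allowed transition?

(a)–(b): forbidden (ΔJ).
(a)–(c): allowed.
(a)–(d): forbidden (parity, ΔL, ΔJ).
(b)–(c): forbidden (parity).
(b)–(d): allowed.
(c)–(d): allowed.
Allowed pairs: 3 of 6.

3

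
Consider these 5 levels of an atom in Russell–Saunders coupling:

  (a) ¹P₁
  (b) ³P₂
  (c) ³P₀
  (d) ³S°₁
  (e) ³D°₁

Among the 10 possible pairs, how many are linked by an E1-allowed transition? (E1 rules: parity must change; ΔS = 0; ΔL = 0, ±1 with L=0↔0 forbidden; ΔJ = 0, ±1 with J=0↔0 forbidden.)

4

(a)–(b): forbidden (parity, ΔS).
(a)–(c): forbidden (parity, ΔS).
(a)–(d): forbidden (ΔS).
(a)–(e): forbidden (ΔS).
(b)–(c): forbidden (parity, ΔJ).
(b)–(d): allowed.
(b)–(e): allowed.
(c)–(d): allowed.
(c)–(e): allowed.
(d)–(e): forbidden (parity, ΔL).
Allowed pairs: 4 of 10.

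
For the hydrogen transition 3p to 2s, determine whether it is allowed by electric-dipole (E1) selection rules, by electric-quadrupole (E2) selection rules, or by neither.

E1

Δl = 0 − 1 = -1; l_i + l_f = 1.
E1 (Δl = ±1): satisfied.
E2 (Δl = 0,±2, l_i+l_f ≥ 2): not satisfied.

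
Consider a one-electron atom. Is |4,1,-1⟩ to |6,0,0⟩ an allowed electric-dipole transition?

l: 1 → 0 (Δl = -1). Δl = ±1 satisfied.
m_l: -1 → 0 (Δm_l = +1). |Δm_l| ≤ 1 satisfied.
All E1 selection rules are satisfied.

allowed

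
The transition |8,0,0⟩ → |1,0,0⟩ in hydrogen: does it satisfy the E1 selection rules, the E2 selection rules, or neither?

neither

Δl = 0 − 0 = +0; l_i + l_f = 0.
Δm_l = +0.
E1 (Δl = ±1, |Δm_l| ≤ 1): not satisfied.
E2 (Δl = 0,±2, l_i+l_f ≥ 2, |Δm_l| ≤ 2): not satisfied.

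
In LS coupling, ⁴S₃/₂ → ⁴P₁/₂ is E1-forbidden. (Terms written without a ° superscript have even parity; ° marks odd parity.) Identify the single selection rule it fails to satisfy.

parity

Parity must change: even → even — fails.
ΔS = 0: S: 3/2 → 3/2 — passes.
ΔL = 0, ±1 (not L=0↔0): L: 0 → 1, ΔL = +1 — passes.
ΔJ = 0, ±1 (not J=0↔0): J: 3/2 → 1/2, ΔJ = -1 — passes.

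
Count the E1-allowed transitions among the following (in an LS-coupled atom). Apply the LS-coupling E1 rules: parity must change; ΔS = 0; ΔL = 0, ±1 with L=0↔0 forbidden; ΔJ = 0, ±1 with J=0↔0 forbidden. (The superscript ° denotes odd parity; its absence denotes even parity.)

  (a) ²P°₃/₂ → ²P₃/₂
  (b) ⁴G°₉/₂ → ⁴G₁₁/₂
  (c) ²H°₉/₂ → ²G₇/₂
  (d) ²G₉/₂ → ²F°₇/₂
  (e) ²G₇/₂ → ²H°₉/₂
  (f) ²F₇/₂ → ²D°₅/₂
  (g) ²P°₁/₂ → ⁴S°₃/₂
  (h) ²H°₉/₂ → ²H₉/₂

7

(a) allowed
(b) allowed
(c) allowed
(d) allowed
(e) allowed
(f) allowed
(g) forbidden (parity, ΔS fail)
(h) allowed
Total allowed: 7 of 8.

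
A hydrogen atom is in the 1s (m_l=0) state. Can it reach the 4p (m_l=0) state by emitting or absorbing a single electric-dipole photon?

Δl = 1 − 0 = +1; the E1 rule Δl = ±1 is satisfied.
m_l: 0 → 0 (Δm_l = +0). |Δm_l| ≤ 1 satisfied.
All E1 selection rules are satisfied.

allowed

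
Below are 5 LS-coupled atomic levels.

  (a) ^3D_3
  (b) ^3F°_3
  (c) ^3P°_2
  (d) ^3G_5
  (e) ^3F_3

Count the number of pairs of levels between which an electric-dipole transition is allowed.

3

(a)–(b): allowed.
(a)–(c): allowed.
(a)–(d): forbidden (parity, ΔL, ΔJ).
(a)–(e): forbidden (parity).
(b)–(c): forbidden (parity, ΔL).
(b)–(d): forbidden (ΔJ).
(b)–(e): allowed.
(c)–(d): forbidden (ΔL, ΔJ).
(c)–(e): forbidden (ΔL).
(d)–(e): forbidden (parity, ΔJ).
Allowed pairs: 3 of 10.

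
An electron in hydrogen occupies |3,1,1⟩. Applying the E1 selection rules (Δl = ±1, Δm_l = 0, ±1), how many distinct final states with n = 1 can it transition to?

1

E1 requires Δl = ±1, so l_f ∈ {0, 2}; with 0 ≤ l_f ≤ n_f−1 = 0, the allowed l_f values are {0}.
For l_f = 0: m_f ∈ {m_i−1, m_i, m_i+1} ∩ [−0, 0] = {0} → 1 state.
Total: 1.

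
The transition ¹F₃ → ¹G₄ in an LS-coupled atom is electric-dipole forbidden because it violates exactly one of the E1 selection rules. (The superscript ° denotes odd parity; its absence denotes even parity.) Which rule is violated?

Initial level: S=0, L=3, J=3, parity even. Final level: S=0, L=4, J=4, parity even.
Parity must change: even → even — fails.
ΔS = 0: S: 0 → 0 — passes.
ΔL = 0, ±1 (not L=0↔0): L: 3 → 4, ΔL = +1 — passes.
ΔJ = 0, ±1 (not J=0↔0): J: 3 → 4, ΔJ = +1 — passes.

parity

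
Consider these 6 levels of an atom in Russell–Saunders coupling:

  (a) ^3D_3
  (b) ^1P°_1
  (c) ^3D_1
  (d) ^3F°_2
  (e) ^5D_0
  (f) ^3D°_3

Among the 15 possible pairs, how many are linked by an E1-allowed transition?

3

(a)–(b): forbidden (ΔS, ΔJ).
(a)–(c): forbidden (parity, ΔJ).
(a)–(d): allowed.
(a)–(e): forbidden (parity, ΔS, ΔJ).
(a)–(f): allowed.
(b)–(c): forbidden (ΔS).
(b)–(d): forbidden (parity, ΔS, ΔL).
(b)–(e): forbidden (ΔS).
(b)–(f): forbidden (parity, ΔS, ΔJ).
(c)–(d): allowed.
(c)–(e): forbidden (parity, ΔS).
(c)–(f): forbidden (ΔJ).
(d)–(e): forbidden (ΔS, ΔJ).
(d)–(f): forbidden (parity).
(e)–(f): forbidden (ΔS, ΔJ).
Allowed pairs: 3 of 15.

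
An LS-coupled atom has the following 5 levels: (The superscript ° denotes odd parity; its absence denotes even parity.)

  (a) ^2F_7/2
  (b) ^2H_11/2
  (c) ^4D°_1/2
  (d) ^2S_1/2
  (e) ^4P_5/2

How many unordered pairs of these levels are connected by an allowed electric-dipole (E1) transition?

(a)–(b): forbidden (parity, ΔL, ΔJ).
(a)–(c): forbidden (ΔS, ΔJ).
(a)–(d): forbidden (parity, ΔL, ΔJ).
(a)–(e): forbidden (parity, ΔS, ΔL).
(b)–(c): forbidden (ΔS, ΔL, ΔJ).
(b)–(d): forbidden (parity, ΔL, ΔJ).
(b)–(e): forbidden (parity, ΔS, ΔL, ΔJ).
(c)–(d): forbidden (ΔS, ΔL).
(c)–(e): forbidden (ΔJ).
(d)–(e): forbidden (parity, ΔS, ΔJ).
Allowed pairs: 0 of 10.

0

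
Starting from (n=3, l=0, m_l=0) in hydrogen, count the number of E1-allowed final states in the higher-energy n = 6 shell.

E1 requires Δl = ±1, so l_f ∈ {-1, 1}; with 0 ≤ l_f ≤ n_f−1 = 5, the allowed l_f values are {1}.
For l_f = 1: m_f ∈ {m_i−1, m_i, m_i+1} ∩ [−1, 1] = {-1, 0, 1} → 3 states.
Total: 3.

3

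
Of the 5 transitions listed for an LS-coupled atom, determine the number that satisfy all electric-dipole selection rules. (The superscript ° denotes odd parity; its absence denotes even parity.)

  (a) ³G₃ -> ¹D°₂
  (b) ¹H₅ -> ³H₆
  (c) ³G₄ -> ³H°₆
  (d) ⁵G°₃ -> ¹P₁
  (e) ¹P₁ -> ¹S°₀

(a) forbidden (ΔS, ΔL fail)
(b) forbidden (parity, ΔS fail)
(c) forbidden (ΔJ fails)
(d) forbidden (ΔS, ΔL, ΔJ fail)
(e) allowed
Total allowed: 1 of 5.

1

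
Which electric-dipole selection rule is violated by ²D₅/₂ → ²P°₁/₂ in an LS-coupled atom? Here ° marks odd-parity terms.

the ΔJ = 0, ±1 rule

Initial level: S=1/2, L=2, J=5/2, parity even. Final level: S=1/2, L=1, J=1/2, parity odd.
Parity must change: even → odd — passes.
ΔS = 0: S: 1/2 → 1/2 — passes.
ΔL = 0, ±1 (not L=0↔0): L: 2 → 1, ΔL = -1 — passes.
ΔJ = 0, ±1 (not J=0↔0): J: 5/2 → 1/2, ΔJ = -2 — fails.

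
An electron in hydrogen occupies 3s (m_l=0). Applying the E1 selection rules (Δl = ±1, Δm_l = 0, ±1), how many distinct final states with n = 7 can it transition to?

E1 requires Δl = ±1, so l_f ∈ {-1, 1}; with 0 ≤ l_f ≤ n_f−1 = 6, the allowed l_f values are {1}.
For l_f = 1: m_f ∈ {m_i−1, m_i, m_i+1} ∩ [−1, 1] = {-1, 0, 1} → 3 states.
Total: 3.

3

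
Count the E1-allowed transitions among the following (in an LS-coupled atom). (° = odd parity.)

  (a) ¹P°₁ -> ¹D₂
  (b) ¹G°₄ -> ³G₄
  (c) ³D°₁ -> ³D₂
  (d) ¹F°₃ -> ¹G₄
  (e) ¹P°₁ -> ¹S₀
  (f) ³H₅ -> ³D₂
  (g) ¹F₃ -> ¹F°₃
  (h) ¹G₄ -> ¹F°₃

6

(a) allowed
(b) forbidden (ΔS fails)
(c) allowed
(d) allowed
(e) allowed
(f) forbidden (parity, ΔL, ΔJ fail)
(g) allowed
(h) allowed
Total allowed: 6 of 8.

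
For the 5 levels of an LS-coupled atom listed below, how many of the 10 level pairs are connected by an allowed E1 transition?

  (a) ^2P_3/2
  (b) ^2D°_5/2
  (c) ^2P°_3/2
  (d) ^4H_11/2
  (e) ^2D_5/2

(a)–(b): allowed.
(a)–(c): allowed.
(a)–(d): forbidden (parity, ΔS, ΔL, ΔJ).
(a)–(e): forbidden (parity).
(b)–(c): forbidden (parity).
(b)–(d): forbidden (ΔS, ΔL, ΔJ).
(b)–(e): allowed.
(c)–(d): forbidden (ΔS, ΔL, ΔJ).
(c)–(e): allowed.
(d)–(e): forbidden (parity, ΔS, ΔL, ΔJ).
Allowed pairs: 4 of 10.

4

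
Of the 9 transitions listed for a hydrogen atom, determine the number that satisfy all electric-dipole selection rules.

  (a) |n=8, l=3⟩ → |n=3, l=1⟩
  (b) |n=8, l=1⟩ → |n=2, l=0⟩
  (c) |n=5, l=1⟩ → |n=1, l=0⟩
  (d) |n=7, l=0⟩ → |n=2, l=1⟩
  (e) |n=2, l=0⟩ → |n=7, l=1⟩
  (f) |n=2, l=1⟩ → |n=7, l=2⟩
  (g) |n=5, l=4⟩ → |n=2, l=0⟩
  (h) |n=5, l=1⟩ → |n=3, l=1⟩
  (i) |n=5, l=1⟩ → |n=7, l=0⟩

6

(a) forbidden — Δl = -2 (E1 requires Δl = ±1)
(b) allowed
(c) allowed
(d) allowed
(e) allowed
(f) allowed
(g) forbidden — Δl = -4 (E1 requires Δl = ±1)
(h) forbidden — Δl = +0 (E1 requires Δl = ±1)
(i) allowed
Total allowed: 6 of 9.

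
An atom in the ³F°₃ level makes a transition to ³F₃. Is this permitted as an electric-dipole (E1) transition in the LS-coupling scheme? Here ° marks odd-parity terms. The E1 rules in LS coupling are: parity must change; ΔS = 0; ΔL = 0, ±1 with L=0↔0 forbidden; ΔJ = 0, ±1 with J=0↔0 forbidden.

allowed

Parity must change: odd → even — satisfied.
ΔS = 0: S: 1 → 1 — satisfied.
ΔL = 0, ±1 (not L=0↔0): L: 3 → 3, ΔL = +0 — satisfied.
ΔJ = 0, ±1 (not J=0↔0): J: 3 → 3, ΔJ = +0 — satisfied.
All four E1 rules are satisfied.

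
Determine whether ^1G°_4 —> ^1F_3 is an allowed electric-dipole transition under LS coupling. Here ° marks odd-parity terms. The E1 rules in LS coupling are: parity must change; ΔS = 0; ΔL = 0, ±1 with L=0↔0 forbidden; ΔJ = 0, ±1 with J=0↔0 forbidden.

Parity must change: odd → even — passes.
ΔS = 0: S: 0 → 0 — passes.
ΔL = 0, ±1 (not L=0↔0): L: 4 → 3, ΔL = -1 — passes.
ΔJ = 0, ±1 (not J=0↔0): J: 4 → 3, ΔJ = -1 — passes.
All four E1 rules are satisfied.

allowed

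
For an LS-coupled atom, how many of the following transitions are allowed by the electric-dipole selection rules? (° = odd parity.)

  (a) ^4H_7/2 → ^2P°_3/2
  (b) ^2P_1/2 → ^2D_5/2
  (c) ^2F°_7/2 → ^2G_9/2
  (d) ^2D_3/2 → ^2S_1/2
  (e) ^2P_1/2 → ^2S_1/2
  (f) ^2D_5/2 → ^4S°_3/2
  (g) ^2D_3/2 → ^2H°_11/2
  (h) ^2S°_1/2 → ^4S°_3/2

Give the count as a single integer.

1

(a) forbidden (ΔS, ΔL, ΔJ fail)
(b) forbidden (parity, ΔJ fail)
(c) allowed
(d) forbidden (parity, ΔL fail)
(e) forbidden (parity fails)
(f) forbidden (ΔS, ΔL fail)
(g) forbidden (ΔL, ΔJ fail)
(h) forbidden (parity, ΔS, ΔL fail)
Total allowed: 1 of 8.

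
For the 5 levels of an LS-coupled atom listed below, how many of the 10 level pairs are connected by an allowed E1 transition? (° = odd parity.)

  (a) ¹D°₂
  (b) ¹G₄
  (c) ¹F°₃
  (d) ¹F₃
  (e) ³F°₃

3

(a)–(b): forbidden (ΔL, ΔJ).
(a)–(c): forbidden (parity).
(a)–(d): allowed.
(a)–(e): forbidden (parity, ΔS).
(b)–(c): allowed.
(b)–(d): forbidden (parity).
(b)–(e): forbidden (ΔS).
(c)–(d): allowed.
(c)–(e): forbidden (parity, ΔS).
(d)–(e): forbidden (ΔS).
Allowed pairs: 3 of 10.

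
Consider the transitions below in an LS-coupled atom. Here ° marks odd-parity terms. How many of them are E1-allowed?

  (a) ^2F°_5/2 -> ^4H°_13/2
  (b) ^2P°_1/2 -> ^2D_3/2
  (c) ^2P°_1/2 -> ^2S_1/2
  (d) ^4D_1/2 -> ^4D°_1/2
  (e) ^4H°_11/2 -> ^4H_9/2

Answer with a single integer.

(a) forbidden (parity, ΔS, ΔL, ΔJ fail)
(b) allowed
(c) allowed
(d) allowed
(e) allowed
Total allowed: 4 of 5.

4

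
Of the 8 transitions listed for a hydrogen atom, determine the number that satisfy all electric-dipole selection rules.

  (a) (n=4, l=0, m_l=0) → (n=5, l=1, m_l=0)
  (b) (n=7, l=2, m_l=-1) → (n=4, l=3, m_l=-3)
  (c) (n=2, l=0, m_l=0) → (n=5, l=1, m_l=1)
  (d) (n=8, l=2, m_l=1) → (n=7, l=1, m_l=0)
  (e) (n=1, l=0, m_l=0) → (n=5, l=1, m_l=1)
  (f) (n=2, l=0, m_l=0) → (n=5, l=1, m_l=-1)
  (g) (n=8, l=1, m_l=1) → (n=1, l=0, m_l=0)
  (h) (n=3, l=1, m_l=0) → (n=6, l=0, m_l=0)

(a) allowed
(b) forbidden — Δm_l = -2 (E1 requires Δm_l = 0, ±1)
(c) allowed
(d) allowed
(e) allowed
(f) allowed
(g) allowed
(h) allowed
Total allowed: 7 of 8.

7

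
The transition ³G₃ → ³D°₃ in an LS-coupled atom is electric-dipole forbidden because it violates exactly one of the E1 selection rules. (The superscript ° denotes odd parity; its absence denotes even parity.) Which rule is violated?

Parity must change: even → odd — satisfied.
ΔS = 0: S: 1 → 1 — satisfied.
ΔL = 0, ±1 (not L=0↔0): L: 4 → 2, ΔL = -2 — violated.
ΔJ = 0, ±1 (not J=0↔0): J: 3 → 3, ΔJ = +0 — satisfied.

the ΔL = 0, ±1 rule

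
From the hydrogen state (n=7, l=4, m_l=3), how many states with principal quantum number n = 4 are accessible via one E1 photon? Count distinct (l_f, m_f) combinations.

E1 requires Δl = ±1, so l_f ∈ {3, 5}; with 0 ≤ l_f ≤ n_f−1 = 3, the allowed l_f values are {3}.
For l_f = 3: m_f ∈ {m_i−1, m_i, m_i+1} ∩ [−3, 3] = {2, 3} → 2 states.
Total: 2.

2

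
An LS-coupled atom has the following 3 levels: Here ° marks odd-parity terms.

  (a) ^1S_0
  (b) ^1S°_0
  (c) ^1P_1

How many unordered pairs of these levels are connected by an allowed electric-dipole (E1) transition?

1

(a)–(b): forbidden (ΔL, ΔJ).
(a)–(c): forbidden (parity).
(b)–(c): allowed.
Allowed pairs: 1 of 3.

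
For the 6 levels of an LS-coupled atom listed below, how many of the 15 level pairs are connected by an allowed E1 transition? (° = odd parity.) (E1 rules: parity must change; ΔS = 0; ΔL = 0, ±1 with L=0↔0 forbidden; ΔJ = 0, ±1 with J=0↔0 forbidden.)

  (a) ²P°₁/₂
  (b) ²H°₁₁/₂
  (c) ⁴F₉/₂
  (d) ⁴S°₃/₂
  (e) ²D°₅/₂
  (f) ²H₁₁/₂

(a)–(b): forbidden (parity, ΔL, ΔJ).
(a)–(c): forbidden (ΔS, ΔL, ΔJ).
(a)–(d): forbidden (parity, ΔS).
(a)–(e): forbidden (parity, ΔJ).
(a)–(f): forbidden (ΔL, ΔJ).
(b)–(c): forbidden (ΔS, ΔL).
(b)–(d): forbidden (parity, ΔS, ΔL, ΔJ).
(b)–(e): forbidden (parity, ΔL, ΔJ).
(b)–(f): allowed.
(c)–(d): forbidden (ΔL, ΔJ).
(c)–(e): forbidden (ΔS, ΔJ).
(c)–(f): forbidden (parity, ΔS, ΔL).
(d)–(e): forbidden (parity, ΔS, ΔL).
(d)–(f): forbidden (ΔS, ΔL, ΔJ).
(e)–(f): forbidden (ΔL, ΔJ).
Allowed pairs: 1 of 15.

1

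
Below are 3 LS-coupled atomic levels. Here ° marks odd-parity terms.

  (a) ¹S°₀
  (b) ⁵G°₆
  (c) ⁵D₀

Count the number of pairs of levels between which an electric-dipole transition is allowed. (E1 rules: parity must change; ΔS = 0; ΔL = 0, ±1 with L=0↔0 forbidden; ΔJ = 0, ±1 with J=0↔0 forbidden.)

(a)–(b): forbidden (parity, ΔS, ΔL, ΔJ).
(a)–(c): forbidden (ΔS, ΔL, ΔJ).
(b)–(c): forbidden (ΔL, ΔJ).
Allowed pairs: 0 of 3.

0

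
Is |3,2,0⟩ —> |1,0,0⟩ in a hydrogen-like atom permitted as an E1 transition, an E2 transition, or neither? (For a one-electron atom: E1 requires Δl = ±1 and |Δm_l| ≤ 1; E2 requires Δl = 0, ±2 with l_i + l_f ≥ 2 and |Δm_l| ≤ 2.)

Δl = 0 − 2 = -2; l_i + l_f = 2.
Δm_l = +0.
E1 (Δl = ±1, |Δm_l| ≤ 1): not satisfied.
E2 (Δl = 0,±2, l_i+l_f ≥ 2, |Δm_l| ≤ 2): satisfied.

E2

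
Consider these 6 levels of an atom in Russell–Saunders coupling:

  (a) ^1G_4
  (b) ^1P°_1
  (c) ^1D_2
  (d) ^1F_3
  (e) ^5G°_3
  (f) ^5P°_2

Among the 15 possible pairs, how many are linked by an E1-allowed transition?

(a)–(b): forbidden (ΔL, ΔJ).
(a)–(c): forbidden (parity, ΔL, ΔJ).
(a)–(d): forbidden (parity).
(a)–(e): forbidden (ΔS).
(a)–(f): forbidden (ΔS, ΔL, ΔJ).
(b)–(c): allowed.
(b)–(d): forbidden (ΔL, ΔJ).
(b)–(e): forbidden (parity, ΔS, ΔL, ΔJ).
(b)–(f): forbidden (parity, ΔS).
(c)–(d): forbidden (parity).
(c)–(e): forbidden (ΔS, ΔL).
(c)–(f): forbidden (ΔS).
(d)–(e): forbidden (ΔS).
(d)–(f): forbidden (ΔS, ΔL).
(e)–(f): forbidden (parity, ΔL).
Allowed pairs: 1 of 15.

1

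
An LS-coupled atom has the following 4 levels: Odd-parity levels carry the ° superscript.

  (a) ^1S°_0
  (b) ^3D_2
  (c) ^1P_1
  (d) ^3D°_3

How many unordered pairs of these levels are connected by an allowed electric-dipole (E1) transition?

2

(a)–(b): forbidden (ΔS, ΔL, ΔJ).
(a)–(c): allowed.
(a)–(d): forbidden (parity, ΔS, ΔL, ΔJ).
(b)–(c): forbidden (parity, ΔS).
(b)–(d): allowed.
(c)–(d): forbidden (ΔS, ΔJ).
Allowed pairs: 2 of 6.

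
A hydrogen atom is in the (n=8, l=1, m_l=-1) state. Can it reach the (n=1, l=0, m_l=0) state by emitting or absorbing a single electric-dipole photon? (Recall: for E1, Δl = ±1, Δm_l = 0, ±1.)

l: 1 → 0 (Δl = -1). Δl = ±1 ✓.
Δm_l = 0 − (-1) = +1. E1 requires Δm_l = 0, ±1: ✓.
All E1 selection rules are satisfied.

allowed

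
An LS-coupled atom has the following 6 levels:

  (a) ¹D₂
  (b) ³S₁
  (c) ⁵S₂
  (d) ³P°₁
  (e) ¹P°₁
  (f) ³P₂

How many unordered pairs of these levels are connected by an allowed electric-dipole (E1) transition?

(a)–(b): forbidden (parity, ΔS, ΔL).
(a)–(c): forbidden (parity, ΔS, ΔL).
(a)–(d): forbidden (ΔS).
(a)–(e): allowed.
(a)–(f): forbidden (parity, ΔS).
(b)–(c): forbidden (parity, ΔS, ΔL).
(b)–(d): allowed.
(b)–(e): forbidden (ΔS).
(b)–(f): forbidden (parity).
(c)–(d): forbidden (ΔS).
(c)–(e): forbidden (ΔS).
(c)–(f): forbidden (parity, ΔS).
(d)–(e): forbidden (parity, ΔS).
(d)–(f): allowed.
(e)–(f): forbidden (ΔS).
Allowed pairs: 3 of 15.

3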